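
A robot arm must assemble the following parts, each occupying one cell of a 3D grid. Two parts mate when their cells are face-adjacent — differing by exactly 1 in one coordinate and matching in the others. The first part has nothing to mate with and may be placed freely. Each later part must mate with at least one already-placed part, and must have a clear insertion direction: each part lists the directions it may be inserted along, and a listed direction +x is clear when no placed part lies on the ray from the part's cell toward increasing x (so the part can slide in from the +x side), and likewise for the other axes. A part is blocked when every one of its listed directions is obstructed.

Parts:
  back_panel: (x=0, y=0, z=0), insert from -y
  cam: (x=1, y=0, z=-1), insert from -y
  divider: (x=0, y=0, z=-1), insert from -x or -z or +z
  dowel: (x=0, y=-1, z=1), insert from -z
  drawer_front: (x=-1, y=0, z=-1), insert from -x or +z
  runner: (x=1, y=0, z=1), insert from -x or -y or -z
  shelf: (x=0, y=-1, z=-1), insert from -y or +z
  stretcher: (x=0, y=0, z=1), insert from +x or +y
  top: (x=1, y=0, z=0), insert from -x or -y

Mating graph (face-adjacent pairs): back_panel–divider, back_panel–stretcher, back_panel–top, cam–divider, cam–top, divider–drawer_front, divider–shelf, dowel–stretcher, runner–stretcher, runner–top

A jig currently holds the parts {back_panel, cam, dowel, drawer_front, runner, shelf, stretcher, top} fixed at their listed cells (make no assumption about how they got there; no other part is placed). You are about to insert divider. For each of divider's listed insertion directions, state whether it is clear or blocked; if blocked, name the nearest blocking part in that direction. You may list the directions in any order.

+z: blocked by back_panel; -x: blocked by drawer_front; -z: clear

-x: nearest on ray is drawer_front@(-1, 0, -1) ⇒ blocked
-z: ray from divider(0, 0, -1) has no placed part ⇒ clear
+z: nearest on ray is back_panel@(0, 0, 0) ⇒ blocked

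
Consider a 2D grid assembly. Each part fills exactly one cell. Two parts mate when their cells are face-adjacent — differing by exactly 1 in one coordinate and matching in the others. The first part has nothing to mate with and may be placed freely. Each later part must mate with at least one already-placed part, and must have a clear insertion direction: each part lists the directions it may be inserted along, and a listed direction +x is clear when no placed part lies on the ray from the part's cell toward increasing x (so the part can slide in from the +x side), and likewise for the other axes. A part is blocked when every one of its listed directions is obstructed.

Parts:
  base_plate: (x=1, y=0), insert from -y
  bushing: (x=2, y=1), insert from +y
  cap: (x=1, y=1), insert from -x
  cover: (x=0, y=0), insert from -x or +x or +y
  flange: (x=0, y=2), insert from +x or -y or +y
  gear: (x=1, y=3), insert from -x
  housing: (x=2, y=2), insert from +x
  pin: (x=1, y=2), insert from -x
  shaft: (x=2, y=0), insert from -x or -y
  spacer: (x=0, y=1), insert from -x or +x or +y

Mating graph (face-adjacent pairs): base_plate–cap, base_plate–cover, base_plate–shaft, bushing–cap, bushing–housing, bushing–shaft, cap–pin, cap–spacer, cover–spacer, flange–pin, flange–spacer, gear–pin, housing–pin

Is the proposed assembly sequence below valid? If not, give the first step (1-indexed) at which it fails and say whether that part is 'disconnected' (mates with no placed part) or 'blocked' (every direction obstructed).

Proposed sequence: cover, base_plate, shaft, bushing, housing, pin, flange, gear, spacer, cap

1. cover@(0, 0) [-x clear] — {cover}
2. base_plate@(1, 0) [-y clear] — {base_plate, cover}
3. shaft@(2, 0) [-y clear] — {base_plate, cover, shaft}
4. bushing@(2, 1) [+y clear] — {base_plate, bushing, cover, shaft}
5. housing@(2, 2) [+x clear] — {base_plate, bushing, cover, housing, shaft}
6. pin@(1, 2) [-x clear] — {base_plate, bushing, cover, housing, pin, shaft}
7. flange@(0, 2) [+y clear] — {base_plate, bushing, cover, flange, housing, pin, shaft}
8. gear@(1, 3) [-x clear] — {base_plate, bushing, cover, flange, gear, housing, pin, shaft}
9. spacer@(0, 1) [-x clear] — {base_plate, bushing, cover, flange, gear, housing, pin, shaft, spacer}
10. cap@(1, 1) — -x all obstructed ⇒ blocked

Invalid at step 10 (blocked)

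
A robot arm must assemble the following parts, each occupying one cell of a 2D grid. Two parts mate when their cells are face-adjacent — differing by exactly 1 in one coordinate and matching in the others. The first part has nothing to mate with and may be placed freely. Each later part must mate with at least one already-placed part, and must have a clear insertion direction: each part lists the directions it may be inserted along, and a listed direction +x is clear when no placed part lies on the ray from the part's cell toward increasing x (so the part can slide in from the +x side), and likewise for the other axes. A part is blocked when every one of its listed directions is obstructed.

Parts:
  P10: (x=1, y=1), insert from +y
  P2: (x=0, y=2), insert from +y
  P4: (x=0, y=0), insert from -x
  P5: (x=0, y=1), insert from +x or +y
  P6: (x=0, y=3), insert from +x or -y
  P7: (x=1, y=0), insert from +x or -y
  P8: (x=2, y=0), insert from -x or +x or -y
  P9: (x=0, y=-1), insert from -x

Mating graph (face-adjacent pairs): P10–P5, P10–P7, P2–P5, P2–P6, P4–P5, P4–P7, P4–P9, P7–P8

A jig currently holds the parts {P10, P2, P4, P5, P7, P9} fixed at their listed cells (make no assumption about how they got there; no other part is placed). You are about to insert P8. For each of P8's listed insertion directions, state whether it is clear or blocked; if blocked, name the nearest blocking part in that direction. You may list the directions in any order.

-x: nearest on ray is P7@(1, 0) ⇒ blocked
+x: ray from P8(2, 0) has no placed part ⇒ clear
-y: ray from P8(2, 0) has no placed part ⇒ clear

+x: clear; -x: blocked by P7; -y: clear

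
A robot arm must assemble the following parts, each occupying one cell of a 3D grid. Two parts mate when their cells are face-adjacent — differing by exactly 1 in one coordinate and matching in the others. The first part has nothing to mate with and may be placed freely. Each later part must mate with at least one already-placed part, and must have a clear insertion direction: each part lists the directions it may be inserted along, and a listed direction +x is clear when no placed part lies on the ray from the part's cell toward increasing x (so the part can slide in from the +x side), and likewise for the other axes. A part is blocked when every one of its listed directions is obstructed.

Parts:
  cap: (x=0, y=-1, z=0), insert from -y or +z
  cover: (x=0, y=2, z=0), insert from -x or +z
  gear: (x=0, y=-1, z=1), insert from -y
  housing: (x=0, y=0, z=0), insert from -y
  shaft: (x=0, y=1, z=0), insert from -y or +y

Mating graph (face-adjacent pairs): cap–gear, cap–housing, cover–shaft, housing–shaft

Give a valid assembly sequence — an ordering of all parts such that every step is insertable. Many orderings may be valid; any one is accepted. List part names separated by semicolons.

1. cover@(0, 2, 0) [-x clear] — {cover}
2. shaft@(0, 1, 0) [-y clear] — {cover, shaft}
3. housing@(0, 0, 0) [-y clear] — {cover, housing, shaft}
4. cap@(0, -1, 0) [-y clear] — {cap, cover, housing, shaft}
5. gear@(0, -1, 1) [-y clear] — {cap, cover, gear, housing, shaft}

cover; shaft; housing; cap; gear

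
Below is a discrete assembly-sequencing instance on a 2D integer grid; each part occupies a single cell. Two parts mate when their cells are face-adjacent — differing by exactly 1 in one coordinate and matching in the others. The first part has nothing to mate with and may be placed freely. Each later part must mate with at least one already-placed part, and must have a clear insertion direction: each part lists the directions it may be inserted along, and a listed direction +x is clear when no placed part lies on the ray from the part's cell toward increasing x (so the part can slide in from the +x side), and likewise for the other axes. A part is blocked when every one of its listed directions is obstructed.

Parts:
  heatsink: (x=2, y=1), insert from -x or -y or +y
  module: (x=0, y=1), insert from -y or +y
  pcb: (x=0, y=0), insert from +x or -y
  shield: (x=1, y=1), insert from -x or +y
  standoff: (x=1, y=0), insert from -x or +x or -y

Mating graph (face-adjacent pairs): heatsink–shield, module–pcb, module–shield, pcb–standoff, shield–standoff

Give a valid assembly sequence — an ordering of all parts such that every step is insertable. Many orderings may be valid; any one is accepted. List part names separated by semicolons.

1. pcb@(0, 0) [+x clear] — {pcb}
2. standoff@(1, 0) [+x clear] — {pcb, standoff}
3. shield@(1, 1) [-x clear] — {pcb, shield, standoff}
4. heatsink@(2, 1) [-y clear] — {heatsink, pcb, shield, standoff}
5. module@(0, 1) [+y clear] — {heatsink, module, pcb, shield, standoff}

pcb; standoff; shield; heatsink; module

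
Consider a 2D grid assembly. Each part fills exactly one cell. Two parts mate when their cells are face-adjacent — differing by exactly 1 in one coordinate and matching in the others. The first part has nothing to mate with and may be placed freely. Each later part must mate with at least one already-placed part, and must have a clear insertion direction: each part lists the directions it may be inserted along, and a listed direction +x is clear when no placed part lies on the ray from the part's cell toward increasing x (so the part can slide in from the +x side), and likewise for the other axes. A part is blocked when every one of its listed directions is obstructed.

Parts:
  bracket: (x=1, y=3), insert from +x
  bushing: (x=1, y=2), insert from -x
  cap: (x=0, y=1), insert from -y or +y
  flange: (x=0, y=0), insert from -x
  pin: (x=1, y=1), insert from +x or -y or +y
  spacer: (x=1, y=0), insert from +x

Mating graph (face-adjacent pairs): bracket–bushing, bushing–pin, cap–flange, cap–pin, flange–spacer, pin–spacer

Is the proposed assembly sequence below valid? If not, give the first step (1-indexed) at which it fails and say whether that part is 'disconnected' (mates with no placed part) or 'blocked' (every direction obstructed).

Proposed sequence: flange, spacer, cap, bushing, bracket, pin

1. flange@(0, 0) [-x clear] — {flange}
2. spacer@(1, 0) [+x clear] — {flange, spacer}
3. cap@(0, 1) [+y clear] — {cap, flange, spacer}
4. bushing@(1, 2) — no placed neighbour ⇒ disconnected

Invalid at step 4 (disconnected)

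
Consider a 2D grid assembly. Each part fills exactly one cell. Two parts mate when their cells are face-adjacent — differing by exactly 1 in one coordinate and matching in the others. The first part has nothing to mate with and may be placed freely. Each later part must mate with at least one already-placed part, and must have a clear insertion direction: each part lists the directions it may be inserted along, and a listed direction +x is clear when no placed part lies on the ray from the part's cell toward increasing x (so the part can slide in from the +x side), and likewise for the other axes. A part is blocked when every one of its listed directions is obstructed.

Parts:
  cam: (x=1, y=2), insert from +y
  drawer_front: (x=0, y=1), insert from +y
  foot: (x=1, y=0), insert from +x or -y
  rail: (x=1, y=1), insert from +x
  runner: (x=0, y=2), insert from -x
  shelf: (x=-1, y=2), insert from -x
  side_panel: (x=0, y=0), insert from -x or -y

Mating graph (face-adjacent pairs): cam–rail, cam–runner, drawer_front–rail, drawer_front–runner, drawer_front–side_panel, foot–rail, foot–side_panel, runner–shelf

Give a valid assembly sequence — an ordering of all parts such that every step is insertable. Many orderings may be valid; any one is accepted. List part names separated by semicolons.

1. cam@(1, 2) [+y clear] — {cam}
2. rail@(1, 1) [+x clear] — {cam, rail}
3. foot@(1, 0) [+x clear] — {cam, foot, rail}
4. side_panel@(0, 0) [-x clear] — {cam, foot, rail, side_panel}
5. drawer_front@(0, 1) [+y clear] — {cam, drawer_front, foot, rail, side_panel}
6. runner@(0, 2) [-x clear] — {cam, drawer_front, foot, rail, runner, side_panel}
7. shelf@(-1, 2) [-x clear] — {cam, drawer_front, foot, rail, runner, shelf, side_panel}

cam; rail; foot; side_panel; drawer_front; runner; shelf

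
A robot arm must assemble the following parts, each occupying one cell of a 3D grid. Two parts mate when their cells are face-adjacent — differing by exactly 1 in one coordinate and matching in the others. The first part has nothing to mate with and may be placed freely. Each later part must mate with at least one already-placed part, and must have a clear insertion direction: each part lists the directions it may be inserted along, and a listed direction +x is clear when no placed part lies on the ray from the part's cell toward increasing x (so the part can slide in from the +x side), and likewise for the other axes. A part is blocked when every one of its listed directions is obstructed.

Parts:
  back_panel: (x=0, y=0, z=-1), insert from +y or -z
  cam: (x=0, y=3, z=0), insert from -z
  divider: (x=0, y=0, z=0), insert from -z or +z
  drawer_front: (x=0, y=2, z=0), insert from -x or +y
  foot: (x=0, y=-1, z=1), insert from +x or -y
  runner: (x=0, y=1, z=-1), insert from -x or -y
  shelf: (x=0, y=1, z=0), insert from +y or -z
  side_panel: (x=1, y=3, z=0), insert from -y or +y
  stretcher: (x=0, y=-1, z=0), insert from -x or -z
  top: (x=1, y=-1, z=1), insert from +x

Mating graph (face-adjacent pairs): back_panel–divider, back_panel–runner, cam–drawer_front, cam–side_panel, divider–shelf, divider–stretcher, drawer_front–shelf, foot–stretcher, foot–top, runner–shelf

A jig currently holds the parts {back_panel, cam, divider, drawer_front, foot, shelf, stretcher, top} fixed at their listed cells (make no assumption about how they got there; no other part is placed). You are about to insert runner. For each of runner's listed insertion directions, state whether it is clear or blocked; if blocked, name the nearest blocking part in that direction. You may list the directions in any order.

-x: ray from runner(0, 1, -1) has no placed part ⇒ clear
-y: nearest on ray is back_panel@(0, 0, -1) ⇒ blocked

-x: clear; -y: blocked by back_panel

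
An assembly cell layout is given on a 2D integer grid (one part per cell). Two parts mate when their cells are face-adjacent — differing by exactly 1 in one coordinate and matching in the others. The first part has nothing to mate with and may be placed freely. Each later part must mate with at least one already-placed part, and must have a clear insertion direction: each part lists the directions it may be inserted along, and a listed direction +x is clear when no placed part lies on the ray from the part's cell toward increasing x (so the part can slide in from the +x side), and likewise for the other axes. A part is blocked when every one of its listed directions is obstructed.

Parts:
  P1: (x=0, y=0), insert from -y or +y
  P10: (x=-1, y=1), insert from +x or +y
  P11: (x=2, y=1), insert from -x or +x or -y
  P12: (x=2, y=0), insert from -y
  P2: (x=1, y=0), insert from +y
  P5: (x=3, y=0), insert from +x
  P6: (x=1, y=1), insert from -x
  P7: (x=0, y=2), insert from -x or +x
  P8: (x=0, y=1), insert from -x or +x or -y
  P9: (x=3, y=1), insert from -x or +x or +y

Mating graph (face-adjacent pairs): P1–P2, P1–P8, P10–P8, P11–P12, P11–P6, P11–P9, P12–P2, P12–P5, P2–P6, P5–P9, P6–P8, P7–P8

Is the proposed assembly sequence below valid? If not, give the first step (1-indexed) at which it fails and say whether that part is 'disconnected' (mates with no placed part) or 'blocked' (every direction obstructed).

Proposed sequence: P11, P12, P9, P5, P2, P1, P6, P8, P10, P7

Valid

1. P11@(2, 1) [-x clear] — {P11}
2. P12@(2, 0) [-y clear] — {P11, P12}
3. P9@(3, 1) [+x clear] — {P11, P12, P9}
4. P5@(3, 0) [+x clear] — {P11, P12, P5, P9}
5. P2@(1, 0) [+y clear] — {P11, P12, P2, P5, P9}
6. P1@(0, 0) [-y clear] — {P1, P11, P12, P2, P5, P9}
7. P6@(1, 1) [-x clear] — {P1, P11, P12, P2, P5, P6, P9}
8. P8@(0, 1) [-x clear] — {P1, P11, P12, P2, P5, P6, P8, P9}
9. P10@(-1, 1) [+y clear] — {P1, P10, P11, P12, P2, P5, P6, P8, P9}
10. P7@(0, 2) [-x clear] — {P1, P10, P11, P12, P2, P5, P6, P7, P8, P9}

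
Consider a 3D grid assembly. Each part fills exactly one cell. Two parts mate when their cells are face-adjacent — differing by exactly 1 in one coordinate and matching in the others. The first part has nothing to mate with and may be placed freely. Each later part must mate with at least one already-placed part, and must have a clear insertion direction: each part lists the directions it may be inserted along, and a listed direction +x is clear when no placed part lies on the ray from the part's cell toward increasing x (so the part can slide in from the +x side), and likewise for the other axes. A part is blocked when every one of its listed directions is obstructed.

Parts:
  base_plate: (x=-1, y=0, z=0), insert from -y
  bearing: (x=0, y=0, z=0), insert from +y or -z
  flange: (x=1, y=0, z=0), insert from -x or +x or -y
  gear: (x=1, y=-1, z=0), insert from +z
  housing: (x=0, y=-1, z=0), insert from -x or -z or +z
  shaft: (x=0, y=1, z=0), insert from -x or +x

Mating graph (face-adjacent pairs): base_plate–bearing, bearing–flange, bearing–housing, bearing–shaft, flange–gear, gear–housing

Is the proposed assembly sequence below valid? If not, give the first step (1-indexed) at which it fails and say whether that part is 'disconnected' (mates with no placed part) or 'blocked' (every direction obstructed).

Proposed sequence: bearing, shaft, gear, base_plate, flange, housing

Invalid at step 3 (disconnected)

1. bearing@(0, 0, 0) [+y clear] — {bearing}
2. shaft@(0, 1, 0) [-x clear] — {bearing, shaft}
3. gear@(1, -1, 0) — no placed neighbour ⇒ disconnected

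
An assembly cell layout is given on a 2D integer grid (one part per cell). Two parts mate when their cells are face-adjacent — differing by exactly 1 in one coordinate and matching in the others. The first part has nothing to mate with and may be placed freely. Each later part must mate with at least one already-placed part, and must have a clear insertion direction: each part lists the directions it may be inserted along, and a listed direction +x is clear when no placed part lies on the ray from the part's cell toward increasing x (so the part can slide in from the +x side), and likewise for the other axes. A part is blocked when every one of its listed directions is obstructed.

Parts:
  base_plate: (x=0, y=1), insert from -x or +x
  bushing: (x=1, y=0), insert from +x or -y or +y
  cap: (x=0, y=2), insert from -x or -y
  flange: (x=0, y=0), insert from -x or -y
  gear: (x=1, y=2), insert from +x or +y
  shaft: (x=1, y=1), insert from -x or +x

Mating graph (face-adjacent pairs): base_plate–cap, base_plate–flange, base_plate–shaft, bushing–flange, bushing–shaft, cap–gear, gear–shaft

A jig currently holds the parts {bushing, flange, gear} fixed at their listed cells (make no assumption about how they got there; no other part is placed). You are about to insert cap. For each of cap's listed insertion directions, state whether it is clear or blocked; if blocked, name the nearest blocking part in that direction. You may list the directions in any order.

-x: clear; -y: blocked by flange

-x: ray from cap(0, 2) has no placed part ⇒ clear
-y: nearest on ray is flange@(0, 0) ⇒ blocked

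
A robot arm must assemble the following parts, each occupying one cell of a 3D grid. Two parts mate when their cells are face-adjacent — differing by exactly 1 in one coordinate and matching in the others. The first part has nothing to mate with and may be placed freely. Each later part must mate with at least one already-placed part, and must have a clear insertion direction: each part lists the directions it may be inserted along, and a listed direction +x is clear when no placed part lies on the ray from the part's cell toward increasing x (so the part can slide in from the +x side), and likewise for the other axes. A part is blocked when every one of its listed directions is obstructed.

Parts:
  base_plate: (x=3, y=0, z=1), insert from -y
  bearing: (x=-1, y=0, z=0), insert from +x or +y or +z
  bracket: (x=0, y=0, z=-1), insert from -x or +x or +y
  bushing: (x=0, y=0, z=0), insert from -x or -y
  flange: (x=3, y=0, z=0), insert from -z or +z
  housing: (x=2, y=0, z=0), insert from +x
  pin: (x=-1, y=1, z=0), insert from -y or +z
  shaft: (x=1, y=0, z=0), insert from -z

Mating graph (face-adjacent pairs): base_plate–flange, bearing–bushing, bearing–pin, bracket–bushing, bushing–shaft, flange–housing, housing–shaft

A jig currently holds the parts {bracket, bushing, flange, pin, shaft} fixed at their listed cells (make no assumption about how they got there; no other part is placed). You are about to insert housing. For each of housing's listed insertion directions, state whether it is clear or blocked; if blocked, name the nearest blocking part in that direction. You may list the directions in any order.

+x: blocked by flange

+x: nearest on ray is flange@(3, 0, 0) ⇒ blocked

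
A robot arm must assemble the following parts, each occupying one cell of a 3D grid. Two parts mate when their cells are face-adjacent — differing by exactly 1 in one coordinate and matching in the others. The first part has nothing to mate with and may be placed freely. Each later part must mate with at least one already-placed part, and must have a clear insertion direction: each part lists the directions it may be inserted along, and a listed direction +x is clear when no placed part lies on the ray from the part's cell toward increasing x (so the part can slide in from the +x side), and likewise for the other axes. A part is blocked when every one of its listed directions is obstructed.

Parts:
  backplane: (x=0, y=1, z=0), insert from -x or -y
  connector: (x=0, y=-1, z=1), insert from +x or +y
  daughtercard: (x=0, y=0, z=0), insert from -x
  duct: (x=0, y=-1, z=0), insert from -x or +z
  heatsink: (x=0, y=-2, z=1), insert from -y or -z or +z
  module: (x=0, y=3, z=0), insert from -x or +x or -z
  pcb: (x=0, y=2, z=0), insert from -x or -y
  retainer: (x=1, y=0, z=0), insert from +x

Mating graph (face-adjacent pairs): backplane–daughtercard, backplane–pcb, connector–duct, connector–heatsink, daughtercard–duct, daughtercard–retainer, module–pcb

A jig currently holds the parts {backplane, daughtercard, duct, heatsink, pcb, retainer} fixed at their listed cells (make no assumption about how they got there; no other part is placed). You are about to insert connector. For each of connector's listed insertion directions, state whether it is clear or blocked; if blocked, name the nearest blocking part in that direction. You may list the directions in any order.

+x: clear; +y: clear

+x: ray from connector(0, -1, 1) has no placed part ⇒ clear
+y: ray from connector(0, -1, 1) has no placed part ⇒ clear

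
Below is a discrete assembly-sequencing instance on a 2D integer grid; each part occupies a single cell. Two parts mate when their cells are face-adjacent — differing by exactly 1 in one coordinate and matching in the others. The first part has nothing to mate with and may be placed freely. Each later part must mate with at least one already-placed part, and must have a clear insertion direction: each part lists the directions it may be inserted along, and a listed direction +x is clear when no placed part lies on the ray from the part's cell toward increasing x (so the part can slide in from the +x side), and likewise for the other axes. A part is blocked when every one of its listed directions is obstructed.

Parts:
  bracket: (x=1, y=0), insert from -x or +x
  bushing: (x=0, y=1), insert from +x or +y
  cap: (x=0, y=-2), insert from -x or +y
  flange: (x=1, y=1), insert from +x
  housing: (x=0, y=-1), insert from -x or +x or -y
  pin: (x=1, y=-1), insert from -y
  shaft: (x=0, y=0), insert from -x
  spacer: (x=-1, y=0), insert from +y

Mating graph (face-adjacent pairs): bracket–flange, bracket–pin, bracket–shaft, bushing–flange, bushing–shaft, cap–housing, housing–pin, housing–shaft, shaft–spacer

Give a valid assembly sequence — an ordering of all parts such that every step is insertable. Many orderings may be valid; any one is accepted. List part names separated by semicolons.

1. cap@(0, -2) [-x clear] — {cap}
2. housing@(0, -1) [-x clear] — {cap, housing}
3. pin@(1, -1) [-y clear] — {cap, housing, pin}
4. bracket@(1, 0) [-x clear] — {bracket, cap, housing, pin}
5. shaft@(0, 0) [-x clear] — {bracket, cap, housing, pin, shaft}
6. bushing@(0, 1) [+x clear] — {bracket, bushing, cap, housing, pin, shaft}
7. flange@(1, 1) [+x clear] — {bracket, bushing, cap, flange, housing, pin, shaft}
8. spacer@(-1, 0) [+y clear] — {bracket, bushing, cap, flange, housing, pin, shaft, spacer}

cap; housing; pin; bracket; shaft; bushing; flange; spacer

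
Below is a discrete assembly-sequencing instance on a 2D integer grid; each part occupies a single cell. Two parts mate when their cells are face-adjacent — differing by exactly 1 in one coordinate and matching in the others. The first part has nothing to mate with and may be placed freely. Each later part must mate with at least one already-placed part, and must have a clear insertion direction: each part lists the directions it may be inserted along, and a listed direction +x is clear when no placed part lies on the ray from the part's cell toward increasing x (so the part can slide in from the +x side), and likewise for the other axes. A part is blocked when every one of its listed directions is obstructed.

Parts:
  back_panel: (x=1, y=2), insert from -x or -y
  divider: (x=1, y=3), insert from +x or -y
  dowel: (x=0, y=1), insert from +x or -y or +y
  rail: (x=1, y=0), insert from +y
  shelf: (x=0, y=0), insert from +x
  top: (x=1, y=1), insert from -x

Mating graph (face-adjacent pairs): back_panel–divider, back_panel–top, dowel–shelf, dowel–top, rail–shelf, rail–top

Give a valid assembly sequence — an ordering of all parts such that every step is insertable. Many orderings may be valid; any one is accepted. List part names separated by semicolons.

shelf; rail; top; dowel; back_panel; divider

1. shelf@(0, 0) [+x clear] — {shelf}
2. rail@(1, 0) [+y clear] — {rail, shelf}
3. top@(1, 1) [-x clear] — {rail, shelf, top}
4. dowel@(0, 1) [+y clear] — {dowel, rail, shelf, top}
5. back_panel@(1, 2) [-x clear] — {back_panel, dowel, rail, shelf, top}
6. divider@(1, 3) [+x clear] — {back_panel, divider, dowel, rail, shelf, top}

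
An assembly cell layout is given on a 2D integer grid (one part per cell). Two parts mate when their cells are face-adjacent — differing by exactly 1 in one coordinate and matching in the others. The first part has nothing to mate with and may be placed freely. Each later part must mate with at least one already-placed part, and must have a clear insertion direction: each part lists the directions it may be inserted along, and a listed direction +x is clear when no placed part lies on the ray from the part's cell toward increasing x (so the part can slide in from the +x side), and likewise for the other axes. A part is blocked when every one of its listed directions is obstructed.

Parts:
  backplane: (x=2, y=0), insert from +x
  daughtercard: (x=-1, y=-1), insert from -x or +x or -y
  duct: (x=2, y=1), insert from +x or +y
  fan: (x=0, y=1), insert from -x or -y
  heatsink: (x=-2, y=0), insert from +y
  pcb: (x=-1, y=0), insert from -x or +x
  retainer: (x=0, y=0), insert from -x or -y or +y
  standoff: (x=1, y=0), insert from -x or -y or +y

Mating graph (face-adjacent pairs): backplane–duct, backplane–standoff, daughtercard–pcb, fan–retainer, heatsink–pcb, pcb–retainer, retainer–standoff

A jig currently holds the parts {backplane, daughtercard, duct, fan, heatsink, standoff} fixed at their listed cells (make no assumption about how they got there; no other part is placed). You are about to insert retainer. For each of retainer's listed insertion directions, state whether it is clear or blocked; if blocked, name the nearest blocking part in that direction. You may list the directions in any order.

-x: nearest on ray is heatsink@(-2, 0) ⇒ blocked
-y: ray from retainer(0, 0) has no placed part ⇒ clear
+y: nearest on ray is fan@(0, 1) ⇒ blocked

+y: blocked by fan; -x: blocked by heatsink; -y: clear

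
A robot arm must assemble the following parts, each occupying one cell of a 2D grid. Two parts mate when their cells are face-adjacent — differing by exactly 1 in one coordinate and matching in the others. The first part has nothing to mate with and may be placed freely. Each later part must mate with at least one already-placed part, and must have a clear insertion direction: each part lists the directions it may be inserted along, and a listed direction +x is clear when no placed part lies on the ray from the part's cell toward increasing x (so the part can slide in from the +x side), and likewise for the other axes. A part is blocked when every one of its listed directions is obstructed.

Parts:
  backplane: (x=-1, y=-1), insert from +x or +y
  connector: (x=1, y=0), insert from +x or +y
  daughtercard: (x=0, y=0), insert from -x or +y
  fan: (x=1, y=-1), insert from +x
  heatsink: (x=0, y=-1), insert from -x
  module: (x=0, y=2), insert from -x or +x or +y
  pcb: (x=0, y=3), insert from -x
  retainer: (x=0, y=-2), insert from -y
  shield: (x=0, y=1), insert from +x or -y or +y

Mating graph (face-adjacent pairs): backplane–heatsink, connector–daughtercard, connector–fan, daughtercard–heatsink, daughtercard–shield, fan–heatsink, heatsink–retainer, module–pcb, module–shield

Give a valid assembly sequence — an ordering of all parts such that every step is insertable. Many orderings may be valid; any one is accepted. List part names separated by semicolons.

shield; module; pcb; daughtercard; connector; heatsink; retainer; backplane; fan

1. shield@(0, 1) [+x clear] — {shield}
2. module@(0, 2) [-x clear] — {module, shield}
3. pcb@(0, 3) [-x clear] — {module, pcb, shield}
4. daughtercard@(0, 0) [-x clear] — {daughtercard, module, pcb, shield}
5. connector@(1, 0) [+x clear] — {connector, daughtercard, module, pcb, shield}
6. heatsink@(0, -1) [-x clear] — {connector, daughtercard, heatsink, module, pcb, shield}
7. retainer@(0, -2) [-y clear] — {connector, daughtercard, heatsink, module, pcb, retainer, shield}
8. backplane@(-1, -1) [+y clear] — {backplane, connector, daughtercard, heatsink, module, pcb, retainer, shield}
9. fan@(1, -1) [+x clear] — {backplane, connector, daughtercard, fan, heatsink, module, pcb, retainer, shield}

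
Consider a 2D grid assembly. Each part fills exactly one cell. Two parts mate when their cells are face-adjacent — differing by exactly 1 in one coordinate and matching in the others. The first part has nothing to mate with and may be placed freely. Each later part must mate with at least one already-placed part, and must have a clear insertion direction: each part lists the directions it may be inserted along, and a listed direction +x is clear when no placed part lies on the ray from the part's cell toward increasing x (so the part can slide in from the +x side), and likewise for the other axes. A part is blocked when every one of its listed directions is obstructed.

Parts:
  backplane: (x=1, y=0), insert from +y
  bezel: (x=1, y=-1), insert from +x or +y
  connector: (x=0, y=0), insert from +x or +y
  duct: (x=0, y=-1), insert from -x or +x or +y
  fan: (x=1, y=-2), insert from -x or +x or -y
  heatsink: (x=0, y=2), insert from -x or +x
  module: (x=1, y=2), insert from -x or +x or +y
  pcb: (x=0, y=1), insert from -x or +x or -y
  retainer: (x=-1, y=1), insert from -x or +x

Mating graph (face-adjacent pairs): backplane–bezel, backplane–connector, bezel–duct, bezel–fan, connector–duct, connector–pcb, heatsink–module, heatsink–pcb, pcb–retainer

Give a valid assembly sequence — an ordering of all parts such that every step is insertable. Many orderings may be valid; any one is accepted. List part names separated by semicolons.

1. pcb@(0, 1) [-x clear] — {pcb}
2. retainer@(-1, 1) [-x clear] — {pcb, retainer}
3. heatsink@(0, 2) [-x clear] — {heatsink, pcb, retainer}
4. connector@(0, 0) [+x clear] — {connector, heatsink, pcb, retainer}
5. duct@(0, -1) [-x clear] — {connector, duct, heatsink, pcb, retainer}
6. backplane@(1, 0) [+y clear] — {backplane, connector, duct, heatsink, pcb, retainer}
7. module@(1, 2) [+x clear] — {backplane, connector, duct, heatsink, module, pcb, retainer}
8. bezel@(1, -1) [+x clear] — {backplane, bezel, connector, duct, heatsink, module, pcb, retainer}
9. fan@(1, -2) [-x clear] — {backplane, bezel, connector, duct, fan, heatsink, module, pcb, retainer}

pcb; retainer; heatsink; connector; duct; backplane; module; bezel; fan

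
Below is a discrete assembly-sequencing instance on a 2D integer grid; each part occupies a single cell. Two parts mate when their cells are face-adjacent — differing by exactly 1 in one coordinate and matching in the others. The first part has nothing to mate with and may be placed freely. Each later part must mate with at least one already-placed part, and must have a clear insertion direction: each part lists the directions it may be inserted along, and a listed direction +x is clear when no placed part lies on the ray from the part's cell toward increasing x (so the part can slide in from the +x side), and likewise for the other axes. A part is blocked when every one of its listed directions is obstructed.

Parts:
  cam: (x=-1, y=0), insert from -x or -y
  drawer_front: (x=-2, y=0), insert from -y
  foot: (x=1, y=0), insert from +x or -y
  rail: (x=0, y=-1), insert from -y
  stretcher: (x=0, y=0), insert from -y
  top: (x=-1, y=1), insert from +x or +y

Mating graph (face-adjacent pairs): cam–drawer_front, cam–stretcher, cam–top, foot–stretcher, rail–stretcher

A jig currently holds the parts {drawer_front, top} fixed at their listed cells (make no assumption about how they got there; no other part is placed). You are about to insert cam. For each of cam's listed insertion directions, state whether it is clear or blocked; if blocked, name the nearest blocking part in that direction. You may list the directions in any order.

-x: nearest on ray is drawer_front@(-2, 0) ⇒ blocked
-y: ray from cam(-1, 0) has no placed part ⇒ clear

-x: blocked by drawer_front; -y: clear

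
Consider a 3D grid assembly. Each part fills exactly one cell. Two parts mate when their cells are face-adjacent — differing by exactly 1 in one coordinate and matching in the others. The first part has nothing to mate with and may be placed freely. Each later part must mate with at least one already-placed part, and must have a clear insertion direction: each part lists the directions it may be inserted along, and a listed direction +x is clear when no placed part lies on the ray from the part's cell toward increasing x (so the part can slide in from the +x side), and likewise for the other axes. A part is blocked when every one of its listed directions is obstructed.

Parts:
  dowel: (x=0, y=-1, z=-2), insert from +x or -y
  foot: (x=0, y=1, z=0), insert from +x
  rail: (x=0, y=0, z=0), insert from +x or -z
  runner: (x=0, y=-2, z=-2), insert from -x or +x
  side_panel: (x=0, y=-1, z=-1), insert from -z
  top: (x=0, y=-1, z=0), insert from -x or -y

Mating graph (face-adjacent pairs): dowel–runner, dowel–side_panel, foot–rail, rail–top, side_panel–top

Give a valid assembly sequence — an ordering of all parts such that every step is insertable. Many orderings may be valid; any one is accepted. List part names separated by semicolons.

1. side_panel@(0, -1, -1) [-z clear] — {side_panel}
2. dowel@(0, -1, -2) [+x clear] — {dowel, side_panel}
3. top@(0, -1, 0) [-x clear] — {dowel, side_panel, top}
4. rail@(0, 0, 0) [+x clear] — {dowel, rail, side_panel, top}
5. foot@(0, 1, 0) [+x clear] — {dowel, foot, rail, side_panel, top}
6. runner@(0, -2, -2) [-x clear] — {dowel, foot, rail, runner, side_panel, top}

side_panel; dowel; top; rail; foot; runner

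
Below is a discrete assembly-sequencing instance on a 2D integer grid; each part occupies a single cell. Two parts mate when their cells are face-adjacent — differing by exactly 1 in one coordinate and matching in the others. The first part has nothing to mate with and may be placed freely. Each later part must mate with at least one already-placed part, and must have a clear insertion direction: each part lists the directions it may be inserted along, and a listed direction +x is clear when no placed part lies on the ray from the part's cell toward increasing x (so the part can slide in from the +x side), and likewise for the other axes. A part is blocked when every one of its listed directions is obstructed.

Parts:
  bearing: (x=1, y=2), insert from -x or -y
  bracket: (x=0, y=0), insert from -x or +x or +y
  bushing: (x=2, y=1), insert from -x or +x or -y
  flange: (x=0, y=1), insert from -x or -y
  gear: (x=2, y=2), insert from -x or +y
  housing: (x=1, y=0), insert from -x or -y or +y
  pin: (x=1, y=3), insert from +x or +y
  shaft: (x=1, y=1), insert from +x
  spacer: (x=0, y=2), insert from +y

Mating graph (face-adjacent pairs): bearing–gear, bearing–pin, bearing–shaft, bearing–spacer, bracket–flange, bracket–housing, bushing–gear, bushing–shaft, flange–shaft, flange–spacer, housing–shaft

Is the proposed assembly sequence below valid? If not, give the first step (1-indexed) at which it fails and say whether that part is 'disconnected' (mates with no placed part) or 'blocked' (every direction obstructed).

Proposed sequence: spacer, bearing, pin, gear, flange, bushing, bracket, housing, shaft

Invalid at step 9 (blocked)

1. spacer@(0, 2) [+y clear] — {spacer}
2. bearing@(1, 2) [-y clear] — {bearing, spacer}
3. pin@(1, 3) [+x clear] — {bearing, pin, spacer}
4. gear@(2, 2) [+y clear] — {bearing, gear, pin, spacer}
5. flange@(0, 1) [-x clear] — {bearing, flange, gear, pin, spacer}
6. bushing@(2, 1) [+x clear] — {bearing, bushing, flange, gear, pin, spacer}
7. bracket@(0, 0) [-x clear] — {bearing, bracket, bushing, flange, gear, pin, spacer}
8. housing@(1, 0) [-y clear] — {bearing, bracket, bushing, flange, gear, housing, pin, spacer}
9. shaft@(1, 1) — +x all obstructed ⇒ blocked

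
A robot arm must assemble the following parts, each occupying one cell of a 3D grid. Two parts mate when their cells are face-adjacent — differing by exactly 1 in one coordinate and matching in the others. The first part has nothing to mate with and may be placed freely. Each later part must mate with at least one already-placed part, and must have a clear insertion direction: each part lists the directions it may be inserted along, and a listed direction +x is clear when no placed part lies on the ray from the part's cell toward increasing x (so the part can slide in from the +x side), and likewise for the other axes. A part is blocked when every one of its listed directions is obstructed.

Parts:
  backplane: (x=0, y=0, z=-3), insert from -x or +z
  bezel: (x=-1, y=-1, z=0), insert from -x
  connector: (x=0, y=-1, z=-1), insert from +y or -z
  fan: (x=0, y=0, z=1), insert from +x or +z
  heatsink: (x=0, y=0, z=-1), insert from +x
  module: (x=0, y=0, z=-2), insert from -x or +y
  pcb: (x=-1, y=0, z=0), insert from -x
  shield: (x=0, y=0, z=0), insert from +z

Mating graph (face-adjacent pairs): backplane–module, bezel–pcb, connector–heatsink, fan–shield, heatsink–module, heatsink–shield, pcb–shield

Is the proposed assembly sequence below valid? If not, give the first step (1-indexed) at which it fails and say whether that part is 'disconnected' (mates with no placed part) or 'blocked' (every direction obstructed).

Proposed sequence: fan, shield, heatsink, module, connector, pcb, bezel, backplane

1. fan@(0, 0, 1) [+x clear] — {fan}
2. shield@(0, 0, 0) — +z all obstructed ⇒ blocked

Invalid at step 2 (blocked)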